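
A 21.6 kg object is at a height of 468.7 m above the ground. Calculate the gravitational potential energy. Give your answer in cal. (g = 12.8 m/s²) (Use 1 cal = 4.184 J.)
PE = mgh = (21.6)(12.8)(468.7) = 129586 J = 30970 cal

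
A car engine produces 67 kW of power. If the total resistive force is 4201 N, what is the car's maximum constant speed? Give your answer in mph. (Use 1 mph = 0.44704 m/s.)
P = Fv ⇒ v = P/F = 67000 W/4201.0 N = 15.9486 m/s = 35.68 mph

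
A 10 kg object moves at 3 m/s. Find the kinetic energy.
KE = ½mv² = ½(10)(3)² = 45.0 J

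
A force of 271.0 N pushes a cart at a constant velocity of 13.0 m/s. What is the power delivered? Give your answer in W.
P = Fv = (271.0)(13.0) = 3523 W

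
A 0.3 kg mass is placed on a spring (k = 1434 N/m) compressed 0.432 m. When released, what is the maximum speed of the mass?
½kx² = ½mv² ⇒ v = x√(k/m) = (0.432)√(1434/0.3) = 29.87 m/s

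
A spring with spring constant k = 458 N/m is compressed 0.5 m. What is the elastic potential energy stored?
PE = ½kx² = ½(458)(0.5)² = 57.25 J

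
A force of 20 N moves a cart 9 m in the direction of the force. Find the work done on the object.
W = F·d = (20)(9) = 180.0 J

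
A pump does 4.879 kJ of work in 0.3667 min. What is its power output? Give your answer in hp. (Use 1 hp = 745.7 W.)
Convert to SI: W = 4879.0 J, t = 22.002 s
P = W/t = 4879.0/22.002 = 221.753 W = 0.2974 hp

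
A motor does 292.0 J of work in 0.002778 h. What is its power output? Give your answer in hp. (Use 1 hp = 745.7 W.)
Convert to SI: W = 292.0 J, t = 10.0008 s
P = W/t = 292.0/10.0008 = 29.1977 W = 0.03915 hp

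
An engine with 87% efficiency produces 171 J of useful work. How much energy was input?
W_in = W_out/η = 171/0.87 = 196.6 J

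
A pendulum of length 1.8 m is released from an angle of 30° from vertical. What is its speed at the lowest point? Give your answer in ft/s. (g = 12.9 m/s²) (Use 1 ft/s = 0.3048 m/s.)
h = L(1 − cosθ) = 1.8(1 − cos30°) = 0.241154 m
v = √(2gh) = √(2·12.9·0.241154) = 2.49435 m/s = 8.184 ft/s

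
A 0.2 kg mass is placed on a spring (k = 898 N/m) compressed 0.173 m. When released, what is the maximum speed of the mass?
½kx² = ½mv² ⇒ v = x√(k/m) = (0.173)√(898/0.2) = 11.59 m/s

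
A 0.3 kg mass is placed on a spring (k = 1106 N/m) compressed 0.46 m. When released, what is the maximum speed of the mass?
½kx² = ½mv² ⇒ v = x√(k/m) = (0.46)√(1106/0.3) = 27.93 m/s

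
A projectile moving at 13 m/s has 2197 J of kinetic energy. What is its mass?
m = 2·KE/v² = 2·2197/(13)² = 26.0 kg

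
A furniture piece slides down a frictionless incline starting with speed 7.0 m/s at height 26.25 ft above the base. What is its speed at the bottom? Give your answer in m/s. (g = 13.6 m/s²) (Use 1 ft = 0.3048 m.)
Convert to SI: v₀ = 7.0 m/s, h = 8.001 m
½mv₀² + mgh = ½mv² ⇒ v = √(v₀² + 2gh) = √(7.0² + 2·13.6·8.001) = 16.33 m/s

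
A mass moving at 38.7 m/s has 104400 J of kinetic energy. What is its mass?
m = 2·KE/v² = 2·104400/(38.7)² = 139.4 kg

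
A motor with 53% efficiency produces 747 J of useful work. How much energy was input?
W_in = W_out/η = 747/0.53 = 1409 J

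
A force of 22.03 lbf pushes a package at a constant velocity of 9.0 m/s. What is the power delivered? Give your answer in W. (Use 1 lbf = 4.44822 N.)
Convert to SI: F = 97.9943 N, v = 9.0 m/s
P = Fv = (97.9943)(9.0) = 881.9 W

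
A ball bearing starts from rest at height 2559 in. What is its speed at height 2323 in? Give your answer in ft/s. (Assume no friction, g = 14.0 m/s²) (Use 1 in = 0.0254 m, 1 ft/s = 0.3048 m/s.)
Convert to SI: h₁−h₂ = 5.9944 m
mgh₁ = mgh₂ + ½mv² ⇒ v = √(2g(h₁−h₂)) = √(2·14.0·5.9944) = 12.9554 m/s = 42.5 ft/s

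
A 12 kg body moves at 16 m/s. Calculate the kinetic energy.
KE = ½mv² = ½(12)(16)² = 1536.0 J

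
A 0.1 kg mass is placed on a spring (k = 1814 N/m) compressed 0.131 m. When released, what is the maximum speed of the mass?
½kx² = ½mv² ⇒ v = x√(k/m) = (0.131)√(1814/0.1) = 17.64 m/s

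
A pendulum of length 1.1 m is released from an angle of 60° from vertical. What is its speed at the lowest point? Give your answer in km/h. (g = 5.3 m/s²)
h = L(1 − cosθ) = 1.1(1 − cos60°) = 0.55 m
v = √(2gh) = √(2·5.3·0.55) = 2.41454 m/s = 8.692 km/h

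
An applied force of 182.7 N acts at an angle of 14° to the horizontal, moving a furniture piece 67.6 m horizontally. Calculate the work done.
W = F·d·cosθ = (182.7)(67.6)cos(14°) = 11980 J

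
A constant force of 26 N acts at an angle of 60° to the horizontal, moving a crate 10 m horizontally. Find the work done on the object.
W = F·d·cosθ = (26)(10)cos(60°) = 130.0 J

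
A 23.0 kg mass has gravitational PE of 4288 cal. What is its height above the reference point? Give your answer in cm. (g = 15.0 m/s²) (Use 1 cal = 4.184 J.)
Convert to SI: m = 23.0 kg, PE = 17941.0 J
h = PE/(mg) = 17941.0/(23.0·15.0) = 52.0029 m = 5200 cm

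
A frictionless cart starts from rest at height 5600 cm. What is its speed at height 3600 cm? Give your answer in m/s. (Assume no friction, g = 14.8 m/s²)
Convert to SI: h₁−h₂ = 20.0 m
mgh₁ = mgh₂ + ½mv² ⇒ v = √(2g(h₁−h₂)) = √(2·14.8·20.0) = 24.33 m/s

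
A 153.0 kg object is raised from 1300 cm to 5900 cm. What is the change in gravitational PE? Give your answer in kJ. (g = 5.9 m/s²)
Convert to SI: m = 153.0 kg, Δh = 46.0 m
ΔPE = mgΔh = (153.0)(5.9)(46.0) = 41524.2 J = 41.52 kJ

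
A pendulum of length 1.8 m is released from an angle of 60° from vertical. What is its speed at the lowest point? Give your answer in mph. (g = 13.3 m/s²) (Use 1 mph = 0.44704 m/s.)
h = L(1 − cosθ) = 1.8(1 − cos60°) = 0.9 m
v = √(2gh) = √(2·13.3·0.9) = 4.89285 m/s = 10.94 mph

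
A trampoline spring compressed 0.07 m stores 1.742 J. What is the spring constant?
k = 2·PE/x² = 2·1.742/(0.07)² = 711.0 N/m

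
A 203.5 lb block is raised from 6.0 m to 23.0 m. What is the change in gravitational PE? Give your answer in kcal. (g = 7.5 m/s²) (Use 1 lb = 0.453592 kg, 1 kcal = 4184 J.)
Convert to SI: m = 92.306 kg, Δh = 17.0 m
ΔPE = mgΔh = (92.306)(7.5)(17.0) = 11769.0 J = 2.813 kcal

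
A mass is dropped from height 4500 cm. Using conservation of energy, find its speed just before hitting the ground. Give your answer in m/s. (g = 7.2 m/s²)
Convert to SI: h = 45.0 m
mgh = ½mv² ⇒ v = √(2gh) = √(2·7.2·45.0) = 25.46 m/s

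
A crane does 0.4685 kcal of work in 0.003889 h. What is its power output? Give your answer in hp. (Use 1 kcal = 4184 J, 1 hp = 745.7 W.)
Convert to SI: W = 1960.2 J, t = 14.0004 s
P = W/t = 1960.2/14.0004 = 140.011 W = 0.1878 hp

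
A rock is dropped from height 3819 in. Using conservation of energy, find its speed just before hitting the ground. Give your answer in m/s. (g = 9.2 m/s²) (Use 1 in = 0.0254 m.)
Convert to SI: h = 97.0026 m
mgh = ½mv² ⇒ v = √(2gh) = √(2·9.2·97.0026) = 42.25 m/s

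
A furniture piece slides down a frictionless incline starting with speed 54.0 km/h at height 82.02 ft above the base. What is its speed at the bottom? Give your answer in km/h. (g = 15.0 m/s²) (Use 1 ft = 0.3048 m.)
Convert to SI: v₀ = 15.0 m/s, h = 24.9997 m
½mv₀² + mgh = ½mv² ⇒ v = √(v₀² + 2gh) = √(15.0² + 2·15.0·24.9997) = 31.2248 m/s = 112.4 km/h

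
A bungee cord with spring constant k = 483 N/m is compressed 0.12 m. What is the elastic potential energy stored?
PE = ½kx² = ½(483)(0.12)² = 3.478 J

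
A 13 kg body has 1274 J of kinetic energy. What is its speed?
v = √(2·KE/m) = √(2·1274/13) = 14.0 m/s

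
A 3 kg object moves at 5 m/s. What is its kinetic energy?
KE = ½mv² = ½(3)(5)² = 37.5 J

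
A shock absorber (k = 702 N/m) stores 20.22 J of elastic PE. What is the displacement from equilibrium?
x = √(2·PE/k) = √(2·20.22/702) = 0.24 m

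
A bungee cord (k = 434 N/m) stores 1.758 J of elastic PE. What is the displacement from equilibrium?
x = √(2·PE/k) = √(2·1.758/434) = 0.09001 m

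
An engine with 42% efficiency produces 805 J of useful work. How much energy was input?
W_in = W_out/η = 805/0.42 = 1917 J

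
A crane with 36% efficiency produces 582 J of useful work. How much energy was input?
W_in = W_out/η = 582/0.36 = 1617 J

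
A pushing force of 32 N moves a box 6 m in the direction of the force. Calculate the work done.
W = F·d = (32)(6) = 192.0 J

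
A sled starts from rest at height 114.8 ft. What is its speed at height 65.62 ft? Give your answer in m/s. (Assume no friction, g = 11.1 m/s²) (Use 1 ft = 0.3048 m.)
Convert to SI: h₁−h₂ = 14.9901 m
mgh₁ = mgh₂ + ½mv² ⇒ v = √(2g(h₁−h₂)) = √(2·11.1·14.9901) = 18.24 m/s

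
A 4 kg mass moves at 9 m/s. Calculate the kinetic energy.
KE = ½mv² = ½(4)(9)² = 162.0 J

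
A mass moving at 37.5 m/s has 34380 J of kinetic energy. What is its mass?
m = 2·KE/v² = 2·34380/(37.5)² = 48.9 kg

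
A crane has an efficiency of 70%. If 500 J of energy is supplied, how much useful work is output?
W_out = η·W_in = 0.7·500 = 350.0 J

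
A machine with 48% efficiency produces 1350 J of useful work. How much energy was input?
W_in = W_out/η = 1350/0.48 = 2813 J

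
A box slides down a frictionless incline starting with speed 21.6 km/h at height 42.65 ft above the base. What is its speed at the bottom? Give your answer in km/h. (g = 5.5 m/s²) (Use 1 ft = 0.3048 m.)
Convert to SI: v₀ = 6.0 m/s, h = 12.9997 m
½mv₀² + mgh = ½mv² ⇒ v = √(v₀² + 2gh) = √(6.0² + 2·5.5·12.9997) = 13.379 m/s = 48.16 km/h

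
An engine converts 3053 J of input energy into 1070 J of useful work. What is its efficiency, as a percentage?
η = W_out/W_in = 1070/3053 = 35.05%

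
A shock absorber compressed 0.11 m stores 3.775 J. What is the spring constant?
k = 2·PE/x² = 2·3.775/(0.11)² = 624.0 N/m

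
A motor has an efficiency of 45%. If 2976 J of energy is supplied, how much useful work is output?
W_out = η·W_in = 0.45·2976 = 1339.2 J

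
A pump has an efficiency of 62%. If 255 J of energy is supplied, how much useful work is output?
W_out = η·W_in = 0.62·255 = 158.1 J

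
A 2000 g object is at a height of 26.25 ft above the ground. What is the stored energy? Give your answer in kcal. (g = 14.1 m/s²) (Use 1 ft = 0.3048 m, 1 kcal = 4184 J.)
Convert to SI: m = 2.0 kg, h = 8.001 m
PE = mgh = (2.0)(14.1)(8.001) = 225.628 J = 0.05393 kcal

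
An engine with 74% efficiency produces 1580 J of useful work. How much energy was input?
W_in = W_out/η = 1580/0.74 = 2135 J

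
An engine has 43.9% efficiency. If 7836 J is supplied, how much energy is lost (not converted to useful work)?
W_lost = W_in(1 − η) = 7836·(1 − 0.439) = 4396 J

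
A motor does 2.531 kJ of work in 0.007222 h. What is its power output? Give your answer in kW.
Convert to SI: W = 2531.0 J, t = 25.9992 s
P = W/t = 2531.0/25.9992 = 97.3491 W = 0.09735 kW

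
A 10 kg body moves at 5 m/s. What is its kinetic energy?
KE = ½mv² = ½(10)(5)² = 125.0 J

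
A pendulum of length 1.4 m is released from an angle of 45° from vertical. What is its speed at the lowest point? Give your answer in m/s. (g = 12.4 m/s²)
h = L(1 − cosθ) = 1.4(1 − cos45°) = 0.410051 m
v = √(2gh) = √(2·12.4·0.410051) = 3.189 m/s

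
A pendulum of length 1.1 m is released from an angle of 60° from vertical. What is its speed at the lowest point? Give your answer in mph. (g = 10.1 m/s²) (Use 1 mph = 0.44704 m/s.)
h = L(1 − cosθ) = 1.1(1 − cos60°) = 0.55 m
v = √(2gh) = √(2·10.1·0.55) = 3.33317 m/s = 7.456 mph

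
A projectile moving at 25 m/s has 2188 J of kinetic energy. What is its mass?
m = 2·KE/v² = 2·2188/(25)² = 7.002 kg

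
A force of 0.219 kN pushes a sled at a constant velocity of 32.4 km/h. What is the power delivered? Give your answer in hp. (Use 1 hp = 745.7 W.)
Convert to SI: F = 219.0 N, v = 9.0 m/s
P = Fv = (219.0)(9.0) = 1971.0 W = 2.643 hp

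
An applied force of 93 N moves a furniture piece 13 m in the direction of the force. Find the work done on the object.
W = F·d = (93)(13) = 1209 J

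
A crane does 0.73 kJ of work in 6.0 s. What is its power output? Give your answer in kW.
Convert to SI: W = 730.0 J, t = 6.0 s
P = W/t = 730.0/6.0 = 121.667 W = 0.1217 kW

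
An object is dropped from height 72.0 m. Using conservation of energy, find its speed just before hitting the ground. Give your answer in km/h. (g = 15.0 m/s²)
mgh = ½mv² ⇒ v = √(2gh) = √(2·15.0·72.0) = 46.4758 m/s = 167.3 km/h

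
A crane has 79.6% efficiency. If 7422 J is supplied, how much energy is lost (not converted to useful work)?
W_lost = W_in(1 − η) = 7422·(1 − 0.796) = 1514 J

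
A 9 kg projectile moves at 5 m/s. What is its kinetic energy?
KE = ½mv² = ½(9)(5)² = 112.5 J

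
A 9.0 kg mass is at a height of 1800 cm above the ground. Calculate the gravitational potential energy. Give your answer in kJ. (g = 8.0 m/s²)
Convert to SI: m = 9.0 kg, h = 18.0 m
PE = mgh = (9.0)(8.0)(18.0) = 1296.0 J = 1.296 kJ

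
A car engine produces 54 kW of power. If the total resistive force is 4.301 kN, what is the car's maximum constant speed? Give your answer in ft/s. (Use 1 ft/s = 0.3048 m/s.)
Convert to SI: F = 4301.0 N
P = Fv ⇒ v = P/F = 54000 W/4301.0 N = 12.5552 m/s = 41.19 ft/s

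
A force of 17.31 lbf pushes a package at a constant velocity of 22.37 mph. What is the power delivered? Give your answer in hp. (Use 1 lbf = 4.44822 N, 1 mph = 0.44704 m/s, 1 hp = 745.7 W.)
Convert to SI: F = 76.9987 N, v = 10.0003 m/s
P = Fv = (76.9987)(10.0003) = 770.009 W = 1.033 hp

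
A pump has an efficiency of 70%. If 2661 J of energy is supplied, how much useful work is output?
W_out = η·W_in = 0.7·2661 = 1862.7 J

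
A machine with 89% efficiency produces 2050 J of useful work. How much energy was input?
W_in = W_out/η = 2050/0.89 = 2303 J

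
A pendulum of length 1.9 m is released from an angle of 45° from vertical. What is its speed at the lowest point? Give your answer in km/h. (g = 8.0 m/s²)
h = L(1 − cosθ) = 1.9(1 − cos45°) = 0.556497 m
v = √(2gh) = √(2·8.0·0.556497) = 2.98395 m/s = 10.74 km/h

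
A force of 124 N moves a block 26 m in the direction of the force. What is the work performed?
W = F·d = (124)(26) = 3224 J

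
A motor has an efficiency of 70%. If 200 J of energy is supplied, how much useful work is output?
W_out = η·W_in = 0.7·200 = 140.0 J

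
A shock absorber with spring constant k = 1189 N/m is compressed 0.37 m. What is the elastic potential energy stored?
PE = ½kx² = ½(1189)(0.37)² = 81.39 J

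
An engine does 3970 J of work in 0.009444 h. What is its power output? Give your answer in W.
Convert to SI: W = 3970.0 J, t = 33.9984 s
P = W/t = 3970.0/33.9984 = 116.8 W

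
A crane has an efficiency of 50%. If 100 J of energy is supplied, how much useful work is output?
W_out = η·W_in = 0.5·100 = 50.0 J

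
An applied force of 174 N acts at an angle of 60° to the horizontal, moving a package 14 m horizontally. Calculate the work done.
W = F·d·cosθ = (174)(14)cos(60°) = 1218 J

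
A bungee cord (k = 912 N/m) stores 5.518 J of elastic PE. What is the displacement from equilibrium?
x = √(2·PE/k) = √(2·5.518/912) = 0.11 m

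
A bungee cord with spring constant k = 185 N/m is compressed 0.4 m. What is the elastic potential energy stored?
PE = ½kx² = ½(185)(0.4)² = 14.8 J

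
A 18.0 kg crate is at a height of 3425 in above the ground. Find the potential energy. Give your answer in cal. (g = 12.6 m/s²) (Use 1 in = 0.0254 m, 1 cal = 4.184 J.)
Convert to SI: m = 18.0 kg, h = 86.995 m
PE = mgh = (18.0)(12.6)(86.995) = 19730.5 J = 4716 cal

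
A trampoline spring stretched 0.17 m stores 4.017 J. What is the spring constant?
k = 2·PE/x² = 2·4.017/(0.17)² = 278.0 N/m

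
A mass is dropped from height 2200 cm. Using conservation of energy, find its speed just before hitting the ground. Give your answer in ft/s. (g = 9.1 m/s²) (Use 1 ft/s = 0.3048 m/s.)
Convert to SI: h = 22.0 m
mgh = ½mv² ⇒ v = √(2gh) = √(2·9.1·22.0) = 20.01 m/s = 65.65 ft/s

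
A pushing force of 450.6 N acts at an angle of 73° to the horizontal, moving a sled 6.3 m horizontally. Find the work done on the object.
W = F·d·cosθ = (450.6)(6.3)cos(73°) = 830.0 J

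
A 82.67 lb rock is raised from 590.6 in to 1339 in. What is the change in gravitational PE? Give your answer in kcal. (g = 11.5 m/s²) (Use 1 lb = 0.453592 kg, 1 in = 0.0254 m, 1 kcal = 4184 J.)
Convert to SI: m = 37.4985 kg, Δh = 19.0094 m
ΔPE = mgΔh = (37.4985)(11.5)(19.0094) = 8197.45 J = 1.959 kcal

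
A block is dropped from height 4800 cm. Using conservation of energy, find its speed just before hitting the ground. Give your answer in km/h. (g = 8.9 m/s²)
Convert to SI: h = 48.0 m
mgh = ½mv² ⇒ v = √(2gh) = √(2·8.9·48.0) = 29.2301 m/s = 105.2 km/h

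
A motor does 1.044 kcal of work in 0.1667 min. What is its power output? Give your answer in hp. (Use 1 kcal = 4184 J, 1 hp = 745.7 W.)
Convert to SI: W = 4368.1 J, t = 10.002 s
P = W/t = 4368.1/10.002 = 436.722 W = 0.5857 hp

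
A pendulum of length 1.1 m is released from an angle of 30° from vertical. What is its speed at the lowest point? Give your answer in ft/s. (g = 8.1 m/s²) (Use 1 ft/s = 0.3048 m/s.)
h = L(1 − cosθ) = 1.1(1 − cos30°) = 0.147372 m
v = √(2gh) = √(2·8.1·0.147372) = 1.54513 m/s = 5.069 ft/s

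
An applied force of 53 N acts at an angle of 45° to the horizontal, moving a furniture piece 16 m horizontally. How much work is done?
W = F·d·cosθ = (53)(16)cos(45°) = 599.6 J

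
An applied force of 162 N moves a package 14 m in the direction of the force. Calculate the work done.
W = F·d = (162)(14) = 2268 J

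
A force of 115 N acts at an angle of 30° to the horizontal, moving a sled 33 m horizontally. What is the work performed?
W = F·d·cosθ = (115)(33)cos(30°) = 3287 J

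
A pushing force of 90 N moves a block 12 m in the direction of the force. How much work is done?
W = F·d = (90)(12) = 1080 J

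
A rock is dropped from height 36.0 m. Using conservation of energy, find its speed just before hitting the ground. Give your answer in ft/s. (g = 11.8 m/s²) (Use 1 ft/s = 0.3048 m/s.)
mgh = ½mv² ⇒ v = √(2gh) = √(2·11.8·36.0) = 29.1479 m/s = 95.63 ft/s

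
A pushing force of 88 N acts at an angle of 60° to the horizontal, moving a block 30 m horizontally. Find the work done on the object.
W = F·d·cosθ = (88)(30)cos(60°) = 1320 J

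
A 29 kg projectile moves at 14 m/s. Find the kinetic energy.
KE = ½mv² = ½(29)(14)² = 2842.0 J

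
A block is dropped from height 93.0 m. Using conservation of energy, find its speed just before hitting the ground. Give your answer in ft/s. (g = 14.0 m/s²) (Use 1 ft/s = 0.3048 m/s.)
mgh = ½mv² ⇒ v = √(2gh) = √(2·14.0·93.0) = 51.0294 m/s = 167.4 ft/s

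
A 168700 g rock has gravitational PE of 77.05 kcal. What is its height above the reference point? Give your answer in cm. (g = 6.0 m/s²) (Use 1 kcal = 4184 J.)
Convert to SI: m = 168.7 kg, PE = 322377 J
h = PE/(mg) = 322377/(168.7·6.0) = 318.492 m = 31850 cm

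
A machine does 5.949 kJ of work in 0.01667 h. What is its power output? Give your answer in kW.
Convert to SI: W = 5949.0 J, t = 60.012 s
P = W/t = 5949.0/60.012 = 99.1302 W = 0.09913 kW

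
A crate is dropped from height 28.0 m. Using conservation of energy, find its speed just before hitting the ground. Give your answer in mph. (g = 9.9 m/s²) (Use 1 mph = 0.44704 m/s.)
mgh = ½mv² ⇒ v = √(2gh) = √(2·9.9·28.0) = 23.5457 m/s = 52.67 mph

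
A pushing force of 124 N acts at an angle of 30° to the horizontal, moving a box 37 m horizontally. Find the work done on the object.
W = F·d·cosθ = (124)(37)cos(30°) = 3973 J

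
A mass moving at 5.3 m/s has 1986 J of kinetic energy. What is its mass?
m = 2·KE/v² = 2·1986/(5.3)² = 141.4 kg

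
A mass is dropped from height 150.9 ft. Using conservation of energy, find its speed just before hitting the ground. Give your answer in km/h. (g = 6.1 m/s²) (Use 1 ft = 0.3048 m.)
Convert to SI: h = 45.9943 m
mgh = ½mv² ⇒ v = √(2gh) = √(2·6.1·45.9943) = 23.6882 m/s = 85.28 km/h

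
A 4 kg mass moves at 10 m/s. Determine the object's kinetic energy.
KE = ½mv² = ½(4)(10)² = 200.0 J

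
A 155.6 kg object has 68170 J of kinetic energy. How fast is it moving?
v = √(2·KE/m) = √(2·68170/155.6) = 29.6 m/s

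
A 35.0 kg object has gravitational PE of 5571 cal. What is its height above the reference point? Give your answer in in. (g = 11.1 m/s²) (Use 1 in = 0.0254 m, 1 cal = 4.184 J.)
Convert to SI: m = 35.0 kg, PE = 23309.1 J
h = PE/(mg) = 23309.1/(35.0·11.1) = 59.9976 m = 2362 in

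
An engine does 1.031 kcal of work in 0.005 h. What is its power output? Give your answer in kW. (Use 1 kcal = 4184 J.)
Convert to SI: W = 4313.7 J, t = 18.0 s
P = W/t = 4313.7/18.0 = 239.65 W = 0.2397 kW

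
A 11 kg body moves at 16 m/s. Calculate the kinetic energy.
KE = ½mv² = ½(11)(16)² = 1408.0 J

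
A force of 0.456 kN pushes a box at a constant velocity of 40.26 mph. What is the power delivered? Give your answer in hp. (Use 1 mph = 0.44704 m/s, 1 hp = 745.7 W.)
Convert to SI: F = 456.0 N, v = 17.9978 m/s
P = Fv = (456.0)(17.9978) = 8207.01 W = 11.01 hp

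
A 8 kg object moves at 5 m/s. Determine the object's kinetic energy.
KE = ½mv² = ½(8)(5)² = 100.0 J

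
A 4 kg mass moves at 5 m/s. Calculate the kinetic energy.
KE = ½mv² = ½(4)(5)² = 50.0 J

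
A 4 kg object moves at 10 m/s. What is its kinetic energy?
KE = ½mv² = ½(4)(10)² = 200.0 J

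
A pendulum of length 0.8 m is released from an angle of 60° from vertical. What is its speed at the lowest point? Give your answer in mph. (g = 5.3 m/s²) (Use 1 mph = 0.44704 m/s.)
h = L(1 − cosθ) = 0.8(1 − cos60°) = 0.4 m
v = √(2gh) = √(2·5.3·0.4) = 2.05913 m/s = 4.606 mph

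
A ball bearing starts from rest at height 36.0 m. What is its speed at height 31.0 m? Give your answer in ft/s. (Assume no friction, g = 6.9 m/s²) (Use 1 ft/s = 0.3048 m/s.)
mgh₁ = mgh₂ + ½mv² ⇒ v = √(2g(h₁−h₂)) = √(2·6.9·5.0) = 8.30662 m/s = 27.25 ft/s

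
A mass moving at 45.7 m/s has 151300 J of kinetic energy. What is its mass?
m = 2·KE/v² = 2·151300/(45.7)² = 144.9 kg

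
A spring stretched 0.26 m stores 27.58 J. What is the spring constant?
k = 2·PE/x² = 2·27.58/(0.26)² = 816.0 N/m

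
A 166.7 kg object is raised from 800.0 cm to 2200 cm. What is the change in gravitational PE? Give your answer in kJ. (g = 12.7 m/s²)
Convert to SI: m = 166.7 kg, Δh = 14.0 m
ΔPE = mgΔh = (166.7)(12.7)(14.0) = 29639.3 J = 29.64 kJ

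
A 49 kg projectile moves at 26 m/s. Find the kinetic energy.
KE = ½mv² = ½(49)(26)² = 16562.0 J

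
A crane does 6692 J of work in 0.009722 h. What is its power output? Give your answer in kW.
Convert to SI: W = 6692.0 J, t = 34.9992 s
P = W/t = 6692.0/34.9992 = 191.204 W = 0.1912 kW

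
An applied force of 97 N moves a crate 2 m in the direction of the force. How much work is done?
W = F·d = (97)(2) = 194.0 J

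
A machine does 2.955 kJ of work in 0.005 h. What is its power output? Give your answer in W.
Convert to SI: W = 2955.0 J, t = 18.0 s
P = W/t = 2955.0/18.0 = 164.2 W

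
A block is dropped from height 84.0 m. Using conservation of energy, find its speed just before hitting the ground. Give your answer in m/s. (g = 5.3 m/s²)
mgh = ½mv² ⇒ v = √(2gh) = √(2·5.3·84.0) = 29.84 m/s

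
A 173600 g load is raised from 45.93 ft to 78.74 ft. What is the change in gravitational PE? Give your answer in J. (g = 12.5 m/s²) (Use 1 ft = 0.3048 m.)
Convert to SI: m = 173.6 kg, Δh = 10.0005 m
ΔPE = mgΔh = (173.6)(12.5)(10.0005) = 21700 J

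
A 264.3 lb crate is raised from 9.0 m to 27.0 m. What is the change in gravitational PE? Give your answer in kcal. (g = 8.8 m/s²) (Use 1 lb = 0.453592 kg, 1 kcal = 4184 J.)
Convert to SI: m = 119.884 kg, Δh = 18.0 m
ΔPE = mgΔh = (119.884)(8.8)(18.0) = 18989.7 J = 4.539 kcal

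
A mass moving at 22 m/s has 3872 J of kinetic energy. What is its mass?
m = 2·KE/v² = 2·3872/(22)² = 16.0 kg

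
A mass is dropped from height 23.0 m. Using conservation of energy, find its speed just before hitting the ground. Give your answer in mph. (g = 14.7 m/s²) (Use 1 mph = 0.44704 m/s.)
mgh = ½mv² ⇒ v = √(2gh) = √(2·14.7·23.0) = 26.0038 m/s = 58.17 mph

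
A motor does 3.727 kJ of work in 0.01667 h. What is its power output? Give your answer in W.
Convert to SI: W = 3727.0 J, t = 60.012 s
P = W/t = 3727.0/60.012 = 62.1 W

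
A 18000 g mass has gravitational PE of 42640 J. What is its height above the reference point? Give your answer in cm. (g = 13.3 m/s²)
Convert to SI: m = 18.0 kg, PE = 42640.0 J
h = PE/(mg) = 42640.0/(18.0·13.3) = 178.112 m = 17810 cm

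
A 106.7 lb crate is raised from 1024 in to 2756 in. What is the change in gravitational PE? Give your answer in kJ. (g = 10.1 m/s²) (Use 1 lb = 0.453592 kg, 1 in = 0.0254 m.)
Convert to SI: m = 48.3983 kg, Δh = 43.9928 m
ΔPE = mgΔh = (48.3983)(10.1)(43.9928) = 21504.7 J = 21.5 kJ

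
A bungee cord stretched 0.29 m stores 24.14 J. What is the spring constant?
k = 2·PE/x² = 2·24.14/(0.29)² = 574.1 N/m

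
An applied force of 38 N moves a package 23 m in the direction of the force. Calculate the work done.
W = F·d = (38)(23) = 874.0 J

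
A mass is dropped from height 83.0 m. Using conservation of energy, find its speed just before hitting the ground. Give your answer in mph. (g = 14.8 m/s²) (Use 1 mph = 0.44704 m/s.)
mgh = ½mv² ⇒ v = √(2gh) = √(2·14.8·83.0) = 49.5661 m/s = 110.9 mph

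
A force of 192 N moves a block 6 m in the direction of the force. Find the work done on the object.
W = F·d = (192)(6) = 1152 J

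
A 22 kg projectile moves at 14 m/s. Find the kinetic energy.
KE = ½mv² = ½(22)(14)² = 2156.0 J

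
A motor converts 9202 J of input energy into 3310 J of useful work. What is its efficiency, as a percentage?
η = W_out/W_in = 3310/9202 = 35.97%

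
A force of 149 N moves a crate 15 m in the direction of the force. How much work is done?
W = F·d = (149)(15) = 2235 J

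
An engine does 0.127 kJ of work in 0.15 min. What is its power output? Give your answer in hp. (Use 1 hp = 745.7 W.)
Convert to SI: W = 127.0 J, t = 9.0 s
P = W/t = 127.0/9.0 = 14.1111 W = 0.01892 hp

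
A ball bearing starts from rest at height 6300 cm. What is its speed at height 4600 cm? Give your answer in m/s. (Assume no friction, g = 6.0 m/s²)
Convert to SI: h₁−h₂ = 17.0 m
mgh₁ = mgh₂ + ½mv² ⇒ v = √(2g(h₁−h₂)) = √(2·6.0·17.0) = 14.28 m/s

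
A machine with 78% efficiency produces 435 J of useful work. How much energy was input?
W_in = W_out/η = 435/0.78 = 557.7 J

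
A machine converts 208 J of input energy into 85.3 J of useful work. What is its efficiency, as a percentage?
η = W_out/W_in = 85.3/208 = 41.01%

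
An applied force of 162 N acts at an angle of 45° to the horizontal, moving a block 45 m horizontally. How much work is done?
W = F·d·cosθ = (162)(45)cos(45°) = 5155 J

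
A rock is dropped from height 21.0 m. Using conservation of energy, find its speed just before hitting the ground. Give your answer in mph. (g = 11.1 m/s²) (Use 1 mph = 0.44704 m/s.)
mgh = ½mv² ⇒ v = √(2gh) = √(2·11.1·21.0) = 21.5917 m/s = 48.3 mph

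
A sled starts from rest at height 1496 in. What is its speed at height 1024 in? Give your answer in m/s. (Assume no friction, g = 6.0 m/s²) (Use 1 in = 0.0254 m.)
Convert to SI: h₁−h₂ = 11.9888 m
mgh₁ = mgh₂ + ½mv² ⇒ v = √(2g(h₁−h₂)) = √(2·6.0·11.9888) = 11.99 m/s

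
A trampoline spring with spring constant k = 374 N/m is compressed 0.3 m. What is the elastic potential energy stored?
PE = ½kx² = ½(374)(0.3)² = 16.83 J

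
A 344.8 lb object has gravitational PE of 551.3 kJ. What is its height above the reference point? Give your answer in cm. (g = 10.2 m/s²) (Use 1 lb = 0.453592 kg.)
Convert to SI: m = 156.399 kg, PE = 551300 J
h = PE/(mg) = 551300/(156.399·10.2) = 345.585 m = 34560 cm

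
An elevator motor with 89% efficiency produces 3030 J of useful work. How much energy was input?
W_in = W_out/η = 3030/0.89 = 3404 J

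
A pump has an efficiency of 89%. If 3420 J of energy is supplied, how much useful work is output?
W_out = η·W_in = 0.89·3420 = 3043.8 J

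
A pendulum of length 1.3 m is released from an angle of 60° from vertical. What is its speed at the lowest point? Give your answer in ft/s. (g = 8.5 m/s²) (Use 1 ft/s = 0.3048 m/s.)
h = L(1 − cosθ) = 1.3(1 − cos60°) = 0.65 m
v = √(2gh) = √(2·8.5·0.65) = 3.32415 m/s = 10.91 ft/s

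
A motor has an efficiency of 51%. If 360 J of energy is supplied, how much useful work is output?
W_out = η·W_in = 0.51·360 = 183.6 J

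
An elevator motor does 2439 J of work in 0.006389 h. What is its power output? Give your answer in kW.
Convert to SI: W = 2439.0 J, t = 23.0004 s
P = W/t = 2439.0/23.0004 = 106.042 W = 0.106 kW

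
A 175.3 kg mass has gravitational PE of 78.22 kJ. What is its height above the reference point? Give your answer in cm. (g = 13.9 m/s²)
Convert to SI: m = 175.3 kg, PE = 78220.0 J
h = PE/(mg) = 78220.0/(175.3·13.9) = 32.1012 m = 3210 cm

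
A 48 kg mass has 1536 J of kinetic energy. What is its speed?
v = √(2·KE/m) = √(2·1536/48) = 8.0 m/s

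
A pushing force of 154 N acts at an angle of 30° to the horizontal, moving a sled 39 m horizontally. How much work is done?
W = F·d·cosθ = (154)(39)cos(30°) = 5201 J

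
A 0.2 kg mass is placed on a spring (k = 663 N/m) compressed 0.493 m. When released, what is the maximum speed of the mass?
½kx² = ½mv² ⇒ v = x√(k/m) = (0.493)√(663/0.2) = 28.38 m/s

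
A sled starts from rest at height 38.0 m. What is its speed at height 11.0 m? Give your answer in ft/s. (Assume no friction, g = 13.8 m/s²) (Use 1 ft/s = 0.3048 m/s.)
mgh₁ = mgh₂ + ½mv² ⇒ v = √(2g(h₁−h₂)) = √(2·13.8·27.0) = 27.2984 m/s = 89.56 ft/s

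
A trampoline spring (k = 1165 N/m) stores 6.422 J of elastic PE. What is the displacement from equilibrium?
x = √(2·PE/k) = √(2·6.422/1165) = 0.105 m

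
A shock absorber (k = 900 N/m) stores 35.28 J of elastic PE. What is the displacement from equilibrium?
x = √(2·PE/k) = √(2·35.28/900) = 0.28 m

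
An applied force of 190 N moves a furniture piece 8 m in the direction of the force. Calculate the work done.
W = F·d = (190)(8) = 1520 J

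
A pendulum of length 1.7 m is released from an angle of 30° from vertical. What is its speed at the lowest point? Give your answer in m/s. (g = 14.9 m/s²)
h = L(1 − cosθ) = 1.7(1 − cos30°) = 0.227757 m
v = √(2gh) = √(2·14.9·0.227757) = 2.605 m/s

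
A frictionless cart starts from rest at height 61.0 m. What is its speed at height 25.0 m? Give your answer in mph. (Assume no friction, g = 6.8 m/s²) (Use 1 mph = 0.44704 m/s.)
mgh₁ = mgh₂ + ½mv² ⇒ v = √(2g(h₁−h₂)) = √(2·6.8·36.0) = 22.1269 m/s = 49.5 mph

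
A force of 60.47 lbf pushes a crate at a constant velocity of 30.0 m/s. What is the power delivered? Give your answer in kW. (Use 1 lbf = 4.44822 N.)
Convert to SI: F = 268.984 N, v = 30.0 m/s
P = Fv = (268.984)(30.0) = 8069.52 W = 8.07 kW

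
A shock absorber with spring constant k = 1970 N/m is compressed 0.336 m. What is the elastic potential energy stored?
PE = ½kx² = ½(1970)(0.336)² = 111.2 J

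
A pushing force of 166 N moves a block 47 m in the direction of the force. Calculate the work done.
W = F·d = (166)(47) = 7802 J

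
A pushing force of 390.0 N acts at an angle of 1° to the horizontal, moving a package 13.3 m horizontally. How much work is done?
W = F·d·cosθ = (390.0)(13.3)cos(1°) = 5186 J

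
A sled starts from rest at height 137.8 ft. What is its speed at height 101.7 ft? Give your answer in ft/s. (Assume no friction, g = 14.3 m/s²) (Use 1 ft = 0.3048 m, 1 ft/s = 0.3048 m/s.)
Convert to SI: h₁−h₂ = 11.0033 m
mgh₁ = mgh₂ + ½mv² ⇒ v = √(2g(h₁−h₂)) = √(2·14.3·11.0033) = 17.7396 m/s = 58.2 ft/s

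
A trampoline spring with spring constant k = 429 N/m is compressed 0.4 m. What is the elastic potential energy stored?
PE = ½kx² = ½(429)(0.4)² = 34.32 J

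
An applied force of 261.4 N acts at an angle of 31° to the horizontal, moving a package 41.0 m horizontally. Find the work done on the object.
W = F·d·cosθ = (261.4)(41.0)cos(31°) = 9187 J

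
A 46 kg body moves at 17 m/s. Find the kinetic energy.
KE = ½mv² = ½(46)(17)² = 6647.0 J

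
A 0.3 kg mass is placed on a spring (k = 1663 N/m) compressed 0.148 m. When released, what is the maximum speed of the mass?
½kx² = ½mv² ⇒ v = x√(k/m) = (0.148)√(1663/0.3) = 11.02 m/s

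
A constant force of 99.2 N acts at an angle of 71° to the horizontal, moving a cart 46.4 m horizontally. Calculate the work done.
W = F·d·cosθ = (99.2)(46.4)cos(71°) = 1499 J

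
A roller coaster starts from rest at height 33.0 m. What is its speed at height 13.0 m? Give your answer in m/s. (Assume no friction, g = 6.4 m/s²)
mgh₁ = mgh₂ + ½mv² ⇒ v = √(2g(h₁−h₂)) = √(2·6.4·20.0) = 16.0 m/s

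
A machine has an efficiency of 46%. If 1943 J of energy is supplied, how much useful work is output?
W_out = η·W_in = 0.46·1943 = 893.78 J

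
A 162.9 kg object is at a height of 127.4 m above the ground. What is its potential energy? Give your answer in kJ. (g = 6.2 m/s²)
PE = mgh = (162.9)(6.2)(127.4) = 128671 J = 128.7 kJ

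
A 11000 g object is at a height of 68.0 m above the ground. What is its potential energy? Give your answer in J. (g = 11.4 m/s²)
Convert to SI: m = 11.0 kg, h = 68.0 m
PE = mgh = (11.0)(11.4)(68.0) = 8527 J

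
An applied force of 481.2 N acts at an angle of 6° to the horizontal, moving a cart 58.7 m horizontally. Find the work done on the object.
W = F·d·cosθ = (481.2)(58.7)cos(6°) = 28090 J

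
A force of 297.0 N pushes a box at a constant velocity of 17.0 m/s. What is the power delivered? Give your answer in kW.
P = Fv = (297.0)(17.0) = 5049.0 W = 5.049 kW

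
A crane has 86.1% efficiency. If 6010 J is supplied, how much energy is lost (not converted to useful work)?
W_lost = W_in(1 − η) = 6010·(1 − 0.861) = 835.4 J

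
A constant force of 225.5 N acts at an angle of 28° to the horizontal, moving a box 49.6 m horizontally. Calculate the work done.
W = F·d·cosθ = (225.5)(49.6)cos(28°) = 9876 J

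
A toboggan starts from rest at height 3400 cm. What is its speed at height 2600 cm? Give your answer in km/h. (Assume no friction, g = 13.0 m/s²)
Convert to SI: h₁−h₂ = 8.0 m
mgh₁ = mgh₂ + ½mv² ⇒ v = √(2g(h₁−h₂)) = √(2·13.0·8.0) = 14.4222 m/s = 51.92 km/h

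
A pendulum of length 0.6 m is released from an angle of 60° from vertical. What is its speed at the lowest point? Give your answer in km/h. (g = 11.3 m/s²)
h = L(1 − cosθ) = 0.6(1 − cos60°) = 0.3 m
v = √(2gh) = √(2·11.3·0.3) = 2.60384 m/s = 9.374 km/h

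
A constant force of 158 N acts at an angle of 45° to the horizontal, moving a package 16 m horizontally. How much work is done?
W = F·d·cosθ = (158)(16)cos(45°) = 1788 J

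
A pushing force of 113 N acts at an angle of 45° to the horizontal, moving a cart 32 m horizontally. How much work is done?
W = F·d·cosθ = (113)(32)cos(45°) = 2557 J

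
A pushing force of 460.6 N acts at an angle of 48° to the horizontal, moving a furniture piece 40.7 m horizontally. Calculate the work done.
W = F·d·cosθ = (460.6)(40.7)cos(48°) = 12540 J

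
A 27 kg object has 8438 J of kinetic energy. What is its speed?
v = √(2·KE/m) = √(2·8438/27) = 25.0 m/s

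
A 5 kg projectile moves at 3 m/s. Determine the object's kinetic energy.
KE = ½mv² = ½(5)(3)² = 22.5 J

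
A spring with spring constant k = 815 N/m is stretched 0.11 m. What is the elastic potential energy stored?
PE = ½kx² = ½(815)(0.11)² = 4.931 J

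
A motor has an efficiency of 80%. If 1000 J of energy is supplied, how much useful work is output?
W_out = η·W_in = 0.8·1000 = 800.0 J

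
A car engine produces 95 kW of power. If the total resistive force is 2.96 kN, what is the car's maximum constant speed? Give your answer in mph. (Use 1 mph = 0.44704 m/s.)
Convert to SI: F = 2960.0 N
P = Fv ⇒ v = P/F = 95000 W/2960.0 N = 32.0946 m/s = 71.79 mph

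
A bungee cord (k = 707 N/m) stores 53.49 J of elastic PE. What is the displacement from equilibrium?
x = √(2·PE/k) = √(2·53.49/707) = 0.389 m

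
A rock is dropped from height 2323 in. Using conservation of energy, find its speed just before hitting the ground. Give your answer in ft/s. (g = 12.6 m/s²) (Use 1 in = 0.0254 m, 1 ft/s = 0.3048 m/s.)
Convert to SI: h = 59.0042 m
mgh = ½mv² ⇒ v = √(2gh) = √(2·12.6·59.0042) = 38.5604 m/s = 126.5 ft/s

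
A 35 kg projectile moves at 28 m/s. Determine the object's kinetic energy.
KE = ½mv² = ½(35)(28)² = 13720.0 J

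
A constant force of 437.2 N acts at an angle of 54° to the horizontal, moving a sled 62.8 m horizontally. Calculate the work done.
W = F·d·cosθ = (437.2)(62.8)cos(54°) = 16140 J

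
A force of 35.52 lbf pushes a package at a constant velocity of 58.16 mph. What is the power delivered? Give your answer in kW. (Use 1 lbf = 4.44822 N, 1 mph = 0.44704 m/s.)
Convert to SI: F = 158.001 N, v = 25.9998 m/s
P = Fv = (158.001)(25.9998) = 4108.0 W = 4.108 kW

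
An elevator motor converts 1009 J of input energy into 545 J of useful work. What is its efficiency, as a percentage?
η = W_out/W_in = 545/1009 = 54.01%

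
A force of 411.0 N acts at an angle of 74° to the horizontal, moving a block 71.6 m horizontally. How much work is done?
W = F·d·cosθ = (411.0)(71.6)cos(74°) = 8111 J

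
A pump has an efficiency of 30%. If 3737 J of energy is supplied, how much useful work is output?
W_out = η·W_in = 0.3·3737 = 1121.1 J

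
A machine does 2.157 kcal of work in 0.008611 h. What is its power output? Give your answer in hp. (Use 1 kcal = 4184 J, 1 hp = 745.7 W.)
Convert to SI: W = 9024.89 J, t = 30.9996 s
P = W/t = 9024.89/30.9996 = 291.129 W = 0.3904 hp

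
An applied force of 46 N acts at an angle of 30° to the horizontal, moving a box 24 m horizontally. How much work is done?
W = F·d·cosθ = (46)(24)cos(30°) = 956.1 J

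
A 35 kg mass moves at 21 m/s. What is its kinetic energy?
KE = ½mv² = ½(35)(21)² = 7717.5 J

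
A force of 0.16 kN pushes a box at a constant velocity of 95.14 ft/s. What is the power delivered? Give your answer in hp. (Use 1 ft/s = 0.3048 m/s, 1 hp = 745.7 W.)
Convert to SI: F = 160.0 N, v = 28.9987 m/s
P = Fv = (160.0)(28.9987) = 4639.79 W = 6.222 hp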